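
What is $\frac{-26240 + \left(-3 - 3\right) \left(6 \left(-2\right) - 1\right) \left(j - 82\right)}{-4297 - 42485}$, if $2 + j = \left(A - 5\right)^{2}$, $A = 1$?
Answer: $\frac{15772}{23391} \approx 0.67428$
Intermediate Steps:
$j = 14$ ($j = -2 + \left(1 - 5\right)^{2} = -2 + \left(-4\right)^{2} = -2 + 16 = 14$)
$\frac{-26240 + \left(-3 - 3\right) \left(6 \left(-2\right) - 1\right) \left(j - 82\right)}{-4297 - 42485} = \frac{-26240 + \left(-3 - 3\right) \left(6 \left(-2\right) - 1\right) \left(14 - 82\right)}{-4297 - 42485} = \frac{-26240 + - 6 \left(-12 - 1\right) \left(-68\right)}{-46782} = \left(-26240 + \left(-6\right) \left(-13\right) \left(-68\right)\right) \left(- \frac{1}{46782}\right) = \left(-26240 + 78 \left(-68\right)\right) \left(- \frac{1}{46782}\right) = \left(-26240 - 5304\right) \left(- \frac{1}{46782}\right) = \left(-31544\right) \left(- \frac{1}{46782}\right) = \frac{15772}{23391}$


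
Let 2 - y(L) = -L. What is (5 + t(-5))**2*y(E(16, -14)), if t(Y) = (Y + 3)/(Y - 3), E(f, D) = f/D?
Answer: 189/8 ≈ 23.625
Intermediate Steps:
t(Y) = (3 + Y)/(-3 + Y)
y(L) = 2 + L (y(L) = 2 - (-1)*L = 2 + L)
(5 + t(-5))**2*y(E(16, -14)) = (5 + (3 - 5)/(-3 - 5))**2*(2 + 16/(-14)) = (5 - 2/(-8))**2*(2 + 16*(-1/14)) = (5 - 1/8*(-2))**2*(2 - 8/7) = (5 + 1/4)**2*(6/7) = (21/4)**2*(6/7) = (441/16)*(6/7) = 189/8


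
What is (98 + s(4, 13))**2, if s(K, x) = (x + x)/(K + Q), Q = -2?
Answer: 12321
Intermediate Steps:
s(K, x) = 2*x/(-2 + K) (s(K, x) = (x + x)/(K - 2) = (2*x)/(-2 + K) = 2*x/(-2 + K))
(98 + s(4, 13))**2 = (98 + 2*13/(-2 + 4))**2 = (98 + 2*13/2)**2 = (98 + 2*13*(1/2))**2 = (98 + 13)**2 = 111**2 = 12321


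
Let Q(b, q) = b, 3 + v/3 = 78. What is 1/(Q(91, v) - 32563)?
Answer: -1/32472 ≈ -3.0796e-5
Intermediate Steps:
v = 225 (v = -9 + 3*78 = -9 + 234 = 225)
1/(Q(91, v) - 32563) = 1/(91 - 32563) = 1/(-32472) = -1/32472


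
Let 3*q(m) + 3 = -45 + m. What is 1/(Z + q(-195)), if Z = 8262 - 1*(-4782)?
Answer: 1/12963 ≈ 7.7143e-5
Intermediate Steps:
q(m) = -16 + m/3 (q(m) = -1 + (-45 + m)/3 = -1 + (-15 + m/3) = -16 + m/3)
Z = 13044 (Z = 8262 + 4782 = 13044)
1/(Z + q(-195)) = 1/(13044 + (-16 + (⅓)*(-195))) = 1/(13044 + (-16 - 65)) = 1/(13044 - 81) = 1/12963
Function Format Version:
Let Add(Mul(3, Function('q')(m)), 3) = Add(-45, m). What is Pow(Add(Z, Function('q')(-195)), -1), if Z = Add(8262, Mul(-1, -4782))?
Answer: Rational(1, 12963) ≈ 7.7143e-5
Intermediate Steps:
Function('q')(m) = Add(-16, Mul(Rational(1, 3), m)) (Function('q')(m) = Add(-1, Mul(Rational(1, 3), Add(-45, m))) = Add(-1, Add(-15, Mul(Rational(1, 3), m))) = Add(-16, Mul(Rational(1, 3), m)))
Z = 13044 (Z = Add(8262, 4782) = 13044)
Pow(Add(Z, Function('q')(-195)), -1) = Pow(Add(13044, Add(-16, Mul(Rational(1, 3), -195))), -1) = Pow(Add(13044, Add(-16, -65)), -1) = Pow(Add(13044, -81), -1) = Pow(12963, -1) = Rational(1, 12963)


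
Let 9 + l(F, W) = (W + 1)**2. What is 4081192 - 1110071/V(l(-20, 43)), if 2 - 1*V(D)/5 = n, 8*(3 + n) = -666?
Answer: 7198863596/1765 ≈ 4.0787e+6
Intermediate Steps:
n = -345/4 (n = -3 + (1/8)*(-666) = -3 - 333/4 = -345/4 ≈ -86.250)
l(F, W) = -9 + (1 + W)**2 (l(F, W) = -9 + (W + 1)**2 = -9 + (1 + W)**2)
V(D) = 1765/4 (V(D) = 10 - 5*(-345/4) = 10 + 1725/4 = 1765/4)
4081192 - 1110071/V(l(-20, 43)) = 4081192 - 1110071/1765/4 = 4081192 - 1110071*4/1765 = 4081192 - 1*4440284/1765 = 4081192 - 4440284/1765 = 7198863596/1765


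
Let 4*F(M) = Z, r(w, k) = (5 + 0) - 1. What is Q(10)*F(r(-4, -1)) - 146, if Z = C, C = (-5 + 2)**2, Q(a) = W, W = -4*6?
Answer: -200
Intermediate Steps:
r(w, k) = 4 (r(w, k) = 5 - 1 = 4)
W = -24
Q(a) = -24
C = 9 (C = (-3)**2 = 9)
Z = 9
F(M) = 9/4 (F(M) = (1/4)*9 = 9/4)
Q(10)*F(r(-4, -1)) - 146 = -24*9/4 - 146 = -54 - 146 = -200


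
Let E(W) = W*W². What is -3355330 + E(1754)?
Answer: 5392853734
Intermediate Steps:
E(W) = W³
-3355330 + E(1754) = -3355330 + 1754³ = -3355330 + 5396209064 = 5392853734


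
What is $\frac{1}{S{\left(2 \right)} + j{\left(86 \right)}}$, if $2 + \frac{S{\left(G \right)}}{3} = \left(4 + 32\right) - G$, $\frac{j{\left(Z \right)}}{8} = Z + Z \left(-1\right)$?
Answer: $\frac{1}{96} \approx 0.010417$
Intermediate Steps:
$j{\left(Z \right)} = 0$ ($j{\left(Z \right)} = 8 \left(Z + Z \left(-1\right)\right) = 8 \left(Z - Z\right) = 8 \cdot 0 = 0$)
$S{\left(G \right)} = 102 - 3 G$ ($S{\left(G \right)} = -6 + 3 \left(\left(4 + 32\right) - G\right) = -6 + 3 \left(36 - G\right) = -6 - \left(-108 + 3 G\right) = 102 - 3 G$)
$\frac{1}{S{\left(2 \right)} + j{\left(86 \right)}} = \frac{1}{\left(102 - 6\right) + 0} = \frac{1}{96 + 0} = \frac{1}{96}$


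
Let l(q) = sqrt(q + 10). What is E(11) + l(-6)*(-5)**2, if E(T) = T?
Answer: 61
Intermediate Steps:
l(q) = sqrt(10 + q)
E(11) + l(-6)*(-5)**2 = 11 + sqrt(10 - 6)*(-5)**2 = 11 + sqrt(4)*25 = 11 + 2*25 = 11 + 50 = 61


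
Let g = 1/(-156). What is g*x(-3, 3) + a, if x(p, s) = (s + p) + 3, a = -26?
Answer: -1353/52 ≈ -26.019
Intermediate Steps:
x(p, s) = 3 + p + s (x(p, s) = (p + s) + 3 = 3 + p + s)
g = -1/156 ≈ -0.0064103
g*x(-3, 3) + a = -(3 - 3 + 3)/156 - 26 = -1/156*3 - 26 = -1/52 - 26 = -1353/52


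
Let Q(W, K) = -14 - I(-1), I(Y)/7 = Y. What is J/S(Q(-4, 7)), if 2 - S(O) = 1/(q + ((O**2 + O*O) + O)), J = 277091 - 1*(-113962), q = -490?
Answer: 156030147/799 ≈ 1.9528e+5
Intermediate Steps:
I(Y) = 7*Y
Q(W, K) = -7 (Q(W, K) = -14 - 7*(-1) = -14 - 1*(-7) = -14 + 7 = -7)
J = 391053 (J = 277091 + 113962 = 391053)
S(O) = 2 - 1/(-490 + O + 2*O**2) (S(O) = 2 - 1/(-490 + ((O**2 + O*O) + O)) = 2 - 1/(-490 + ((O**2 + O**2) + O)) = 2 - 1/(-490 + (2*O**2 + O)) = 2 - 1/(-490 + (O + 2*O**2)) = 2 - 1/(-490 + O + 2*O**2))
J/S(Q(-4, 7)) = 391053/(((-981 + 2*(-7) + 4*(-7)**2)/(-490 - 7 + 2*(-7)**2))) = 391053/(((-981 - 14 + 4*49)/(-490 - 7 + 2*49))) = 391053/(((-981 - 14 + 196)/(-490 - 7 + 98))) = 391053/((-799/(-399))) = 391053/((-1/399*(-799))) = 391053/(799/399) = 391053*(399/799) = 156030147/799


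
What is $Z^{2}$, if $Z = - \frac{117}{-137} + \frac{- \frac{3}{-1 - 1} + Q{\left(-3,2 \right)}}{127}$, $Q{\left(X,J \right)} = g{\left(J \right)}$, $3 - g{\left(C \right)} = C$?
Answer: $\frac{924342409}{1210900804} \approx 0.76335$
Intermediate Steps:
$g{\left(C \right)} = 3 - C$
$Q{\left(X,J \right)} = 3 - J$
$Z = \frac{30403}{34798}$ ($Z = - \frac{117}{-137} + \frac{- \frac{3}{-1 - 1} + \left(3 - 2\right)}{127} = \left(-117\right) \left(- \frac{1}{137}\right) + \left(- \frac{3}{-2} + \left(3 - 2\right)\right) \frac{1}{127} = \frac{117}{137} + \left(\left(-3\right) \left(- \frac{1}{2}\right) + 1\right) \frac{1}{127} = \frac{117}{137} + \left(\frac{3}{2} + 1\right) \frac{1}{127} = \frac{117}{137} + \frac{5}{2} \cdot \frac{1}{127} = \frac{117}{137} + \frac{5}{254} = \frac{30403}{34798} \approx 0.8737$)
$Z^{2} = \left(\frac{30403}{34798}\right)^{2} = \frac{924342409}{1210900804}$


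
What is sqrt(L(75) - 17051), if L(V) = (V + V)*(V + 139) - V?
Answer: sqrt(14974) ≈ 122.37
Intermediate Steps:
L(V) = -V + 2*V*(139 + V) (L(V) = (2*V)*(139 + V) - V = 2*V*(139 + V) - V = -V + 2*V*(139 + V))
sqrt(L(75) - 17051) = sqrt(75*(277 + 2*75) - 17051) = sqrt(75*(277 + 150) - 17051) = sqrt(75*427 - 17051) = sqrt(32025 - 17051) = sqrt(14974)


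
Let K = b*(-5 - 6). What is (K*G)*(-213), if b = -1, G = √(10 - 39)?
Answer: -2343*I*√29 ≈ -12617.0*I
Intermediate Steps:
G = I*√29 (G = √(-29) = I*√29 ≈ 5.3852*I)
K = 11 (K = -(-5 - 6) = -1*(-11) = 11)
(K*G)*(-213) = (11*(I*√29))*(-213) = (11*I*√29)*(-213) = -2343*I*√29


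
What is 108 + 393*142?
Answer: 55914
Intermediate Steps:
108 + 393*142 = 108 + 55806 = 55914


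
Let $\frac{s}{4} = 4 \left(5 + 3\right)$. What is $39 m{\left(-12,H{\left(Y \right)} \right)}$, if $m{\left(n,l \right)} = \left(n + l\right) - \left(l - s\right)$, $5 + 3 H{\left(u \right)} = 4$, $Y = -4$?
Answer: $4524$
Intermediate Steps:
$H{\left(u \right)} = - \frac{1}{3}$ ($H{\left(u \right)} = - \frac{5}{3} + \frac{1}{3} \cdot 4 = - \frac{5}{3} + \frac{4}{3} = - \frac{1}{3}$)
$s = 128$ ($s = 4 \cdot 4 \left(5 + 3\right) = 4 \cdot 4 \cdot 8 = 4 \cdot 32 = 128$)
$m{\left(n,l \right)} = 128 + n$ ($m{\left(n,l \right)} = \left(n + l\right) - \left(-128 + l\right) = \left(l + n\right) - \left(-128 + l\right) = 128 + n$)
$39 m{\left(-12,H{\left(Y \right)} \right)} = 39 \left(128 - 12\right) = 39 \cdot 116 = 4524$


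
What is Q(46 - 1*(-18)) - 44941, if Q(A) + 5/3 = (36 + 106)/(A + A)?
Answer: -8628779/192 ≈ -44942.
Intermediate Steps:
Q(A) = -5/3 + 71/A (Q(A) = -5/3 + (36 + 106)/(A + A) = -5/3 + 142/((2*A)) = -5/3 + 142*(1/(2*A)) = -5/3 + 71/A)
Q(46 - 1*(-18)) - 44941 = (-5/3 + 71/(46 - 1*(-18))) - 44941 = (-5/3 + 71/(46 + 18)) - 44941 = (-5/3 + 71/64) - 44941 = -107/192 - 44941 = -8628779/192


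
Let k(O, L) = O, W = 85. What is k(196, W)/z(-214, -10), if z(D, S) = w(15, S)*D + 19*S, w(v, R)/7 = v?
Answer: -49/5665 ≈ -0.0086496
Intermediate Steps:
w(v, R) = 7*v
z(D, S) = 19*S + 105*D (z(D, S) = (7*15)*D + 19*S = 105*D + 19*S = 19*S + 105*D)
k(196, W)/z(-214, -10) = 196/(19*(-10) + 105*(-214)) = 196/(-190 - 22470) = 196/(-22660) = 196*(-1/22660) = -49/5665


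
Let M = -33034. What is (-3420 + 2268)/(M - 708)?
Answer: 576/16871 ≈ 0.034141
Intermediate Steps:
(-3420 + 2268)/(M - 708) = (-3420 + 2268)/(-33034 - 708) = -1152/(-33742) = -1152*(-1/33742) = 576/16871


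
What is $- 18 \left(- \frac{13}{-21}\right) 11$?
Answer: $- \frac{858}{7} \approx -122.57$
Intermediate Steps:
$- 18 \left(- \frac{13}{-21}\right) 11 = - 18 \left(\left(-13\right) \left(- \frac{1}{21}\right)\right) 11 = \left(-18\right) \frac{13}{21} \cdot 11 = \left(- \frac{78}{7}\right) 11 = - \frac{858}{7}$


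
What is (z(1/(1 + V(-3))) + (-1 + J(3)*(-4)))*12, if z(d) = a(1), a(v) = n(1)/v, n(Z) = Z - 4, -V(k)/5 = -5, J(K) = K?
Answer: -192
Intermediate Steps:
V(k) = 25 (V(k) = -5*(-5) = 25)
n(Z) = -4 + Z
a(v) = -3/v (a(v) = (-4 + 1)/v = -3/v)
z(d) = -3 (z(d) = -3/1 = -3*1 = -3)
(z(1/(1 + V(-3))) + (-1 + J(3)*(-4)))*12 = (-3 + (-1 + 3*(-4)))*12 = (-3 + (-1 - 12))*12 = (-3 - 13)*12 = -16*12 = -192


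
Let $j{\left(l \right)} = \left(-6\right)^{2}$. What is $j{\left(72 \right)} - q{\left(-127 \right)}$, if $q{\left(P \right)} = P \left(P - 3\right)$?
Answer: $-16474$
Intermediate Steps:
$j{\left(l \right)} = 36$
$q{\left(P \right)} = P \left(-3 + P\right)$
$j{\left(72 \right)} - q{\left(-127 \right)} = 36 - - 127 \left(-3 - 127\right) = 36 - \left(-127\right) \left(-130\right) = 36 - 16510 = -16474$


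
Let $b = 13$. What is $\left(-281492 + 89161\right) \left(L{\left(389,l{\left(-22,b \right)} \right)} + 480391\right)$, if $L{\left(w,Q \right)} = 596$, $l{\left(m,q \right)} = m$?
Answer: $-92508710697$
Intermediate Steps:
$\left(-281492 + 89161\right) \left(L{\left(389,l{\left(-22,b \right)} \right)} + 480391\right) = \left(-281492 + 89161\right) \left(596 + 480391\right) = \left(-192331\right) 480987 = -92508710697$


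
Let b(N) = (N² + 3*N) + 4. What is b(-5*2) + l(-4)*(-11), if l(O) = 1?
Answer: 63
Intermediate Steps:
b(N) = 4 + N² + 3*N
b(-5*2) + l(-4)*(-11) = (4 + (-5*2)² + 3*(-5*2)) + 1*(-11) = (4 + (-10)² + 3*(-10)) - 11 = (4 + 100 - 30) - 11 = 74 - 11 = 63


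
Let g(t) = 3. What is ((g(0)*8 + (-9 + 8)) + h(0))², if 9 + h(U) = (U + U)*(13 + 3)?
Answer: 196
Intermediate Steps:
h(U) = -9 + 32*U (h(U) = -9 + (U + U)*(13 + 3) = -9 + (2*U)*16 = -9 + 32*U)
((g(0)*8 + (-9 + 8)) + h(0))² = ((3*8 + (-9 + 8)) + (-9 + 32*0))² = ((24 - 1) + (-9 + 0))² = (23 - 9)² = 14² = 196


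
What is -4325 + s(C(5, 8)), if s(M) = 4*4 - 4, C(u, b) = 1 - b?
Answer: -4313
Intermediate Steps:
s(M) = 12 (s(M) = 16 - 4 = 12)
-4325 + s(C(5, 8)) = -4325 + 12 = -4313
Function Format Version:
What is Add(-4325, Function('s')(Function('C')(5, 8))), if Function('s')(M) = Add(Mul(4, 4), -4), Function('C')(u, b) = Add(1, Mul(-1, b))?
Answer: -4313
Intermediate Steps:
Function('s')(M) = 12 (Function('s')(M) = Add(16, -4) = 12)
Add(-4325, Function('s')(Function('C')(5, 8))) = Add(-4325, 12) = -4313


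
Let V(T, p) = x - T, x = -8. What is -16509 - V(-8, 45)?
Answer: -16509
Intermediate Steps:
V(T, p) = -8 - T
-16509 - V(-8, 45) = -16509 - (-8 - 1*(-8)) = -16509 - (-8 + 8) = -16509 - 1*0 = -16509 + 0 = -16509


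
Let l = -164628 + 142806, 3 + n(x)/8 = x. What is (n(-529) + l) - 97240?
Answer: -123318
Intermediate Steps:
n(x) = -24 + 8*x
l = -21822
(n(-529) + l) - 97240 = ((-24 + 8*(-529)) - 21822) - 97240 = ((-24 - 4232) - 21822) - 97240 = (-4256 - 21822) - 97240 = -26078 - 97240 = -123318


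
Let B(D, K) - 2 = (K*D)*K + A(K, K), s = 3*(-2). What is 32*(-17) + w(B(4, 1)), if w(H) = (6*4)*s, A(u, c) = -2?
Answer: -688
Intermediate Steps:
s = -6
B(D, K) = D*K² (B(D, K) = 2 + ((K*D)*K - 2) = 2 + ((D*K)*K - 2) = 2 + (D*K² - 2) = 2 + (-2 + D*K²) = D*K²)
w(H) = -144 (w(H) = (6*4)*(-6) = 24*(-6) = -144)
32*(-17) + w(B(4, 1)) = 32*(-17) - 144 = -544 - 144 = -688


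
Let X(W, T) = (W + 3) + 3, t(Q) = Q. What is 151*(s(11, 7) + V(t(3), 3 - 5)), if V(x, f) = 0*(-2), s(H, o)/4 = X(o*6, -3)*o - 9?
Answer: 197508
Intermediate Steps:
X(W, T) = 6 + W (X(W, T) = (3 + W) + 3 = 6 + W)
s(H, o) = -36 + 4*o*(6 + 6*o) (s(H, o) = 4*((6 + o*6)*o - 9) = 4*((6 + 6*o)*o - 9) = 4*(o*(6 + 6*o) - 9) = 4*(-9 + o*(6 + 6*o)) = -36 + 4*o*(6 + 6*o))
V(x, f) = 0
151*(s(11, 7) + V(t(3), 3 - 5)) = 151*((-36 + 24*7*(1 + 7)) + 0) = 151*((-36 + 24*7*8) + 0) = 151*((-36 + 1344) + 0) = 151*(1308 + 0) = 151*1308 = 197508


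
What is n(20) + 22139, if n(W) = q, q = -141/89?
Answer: 1970230/89 ≈ 22137.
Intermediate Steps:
q = -141/89 (q = -141*1/89 = -141/89 ≈ -1.5843)
n(W) = -141/89
n(20) + 22139 = -141/89 + 22139 = 1970230/89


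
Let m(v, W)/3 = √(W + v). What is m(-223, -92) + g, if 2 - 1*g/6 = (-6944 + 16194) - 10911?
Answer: 9978 + 9*I*√35 ≈ 9978.0 + 53.245*I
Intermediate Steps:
m(v, W) = 3*√(W + v)
g = 9978 (g = 12 - 6*((-6944 + 16194) - 10911) = 12 - 6*(9250 - 10911) = 12 - 6*(-1661) = 12 + 9966 = 9978)
m(-223, -92) + g = 3*√(-92 - 223) + 9978 = 3*√(-315) + 9978 = 3*(3*I*√35) + 9978 = 9*I*√35 + 9978 = 9978 + 9*I*√35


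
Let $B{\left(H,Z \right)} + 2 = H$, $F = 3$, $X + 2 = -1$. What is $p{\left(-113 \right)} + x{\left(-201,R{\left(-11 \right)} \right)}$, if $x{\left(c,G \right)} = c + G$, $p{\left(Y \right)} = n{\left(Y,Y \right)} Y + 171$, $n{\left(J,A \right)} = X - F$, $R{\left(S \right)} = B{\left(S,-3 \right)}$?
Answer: $635$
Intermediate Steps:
$X = -3$ ($X = -2 - 1 = -3$)
$B{\left(H,Z \right)} = -2 + H$
$R{\left(S \right)} = -2 + S$
$n{\left(J,A \right)} = -6$ ($n{\left(J,A \right)} = -3 - 3 = -6$)
$p{\left(Y \right)} = 171 - 6 Y$ ($p{\left(Y \right)} = - 6 Y + 171 = 171 - 6 Y$)
$x{\left(c,G \right)} = G + c$
$p{\left(-113 \right)} + x{\left(-201,R{\left(-11 \right)} \right)} = \left(171 - -678\right) - 214 = \left(171 + 678\right) - 214 = 849 - 214 = 635$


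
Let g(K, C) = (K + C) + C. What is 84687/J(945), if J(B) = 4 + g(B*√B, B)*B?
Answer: -151255555098/750441510949709 + 226882824525*√105/750441510949709 ≈ 0.0028964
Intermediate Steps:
g(K, C) = K + 2*C (g(K, C) = (C + K) + C = K + 2*C)
J(B) = 4 + B*(B^(3/2) + 2*B) (J(B) = 4 + (B*√B + 2*B)*B = 4 + (B^(3/2) + 2*B)*B = 4 + B*(B^(3/2) + 2*B))
84687/J(945) = 84687/(4 + 945*(945^(3/2) + 2*945)) = 84687/(4 + 945*(2835*√105 + 1890)) = 84687/(4 + 945*(1890 + 2835*√105)) = 84687/(4 + (1786050 + 2679075*√105)) = 84687/(1786054 + 2679075*√105)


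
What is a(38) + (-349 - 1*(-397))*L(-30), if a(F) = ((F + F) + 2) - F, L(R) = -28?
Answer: -1304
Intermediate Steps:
a(F) = 2 + F (a(F) = (2*F + 2) - F = (2 + 2*F) - F = 2 + F)
a(38) + (-349 - 1*(-397))*L(-30) = (2 + 38) + (-349 - 1*(-397))*(-28) = 40 + (-349 + 397)*(-28) = 40 + 48*(-28) = 40 - 1344 = -1304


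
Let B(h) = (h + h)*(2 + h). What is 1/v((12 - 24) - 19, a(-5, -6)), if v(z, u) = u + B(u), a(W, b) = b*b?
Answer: 1/2772 ≈ 0.00036075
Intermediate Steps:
B(h) = 2*h*(2 + h) (B(h) = (2*h)*(2 + h) = 2*h*(2 + h))
a(W, b) = b**2
v(z, u) = u + 2*u*(2 + u)
1/v((12 - 24) - 19, a(-5, -6)) = 1/((-6)**2*(5 + 2*(-6)**2)) = 1/(36*(5 + 2*36)) = 1/(36*(5 + 72)) = 1/(36*77) = 1/2772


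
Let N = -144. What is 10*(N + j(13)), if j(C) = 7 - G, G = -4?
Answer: -1330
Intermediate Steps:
j(C) = 11 (j(C) = 7 - 1*(-4) = 7 + 4 = 11)
10*(N + j(13)) = 10*(-144 + 11) = 10*(-133) = -1330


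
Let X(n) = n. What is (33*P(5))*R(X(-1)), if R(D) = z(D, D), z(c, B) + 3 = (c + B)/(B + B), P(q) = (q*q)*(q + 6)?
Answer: -18150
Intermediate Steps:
P(q) = q**2*(6 + q)
z(c, B) = -3 + (B + c)/(2*B) (z(c, B) = -3 + (c + B)/(B + B) = -3 + (B + c)/((2*B)) = -3 + (B + c)*(1/(2*B)) = -3 + (B + c)/(2*B))
R(D) = -2 (R(D) = (D - 5*D)/(2*D) = (-4*D)/(2*D) = -2)
(33*P(5))*R(X(-1)) = (33*(5**2*(6 + 5)))*(-2) = (33*(25*11))*(-2) = (33*275)*(-2) = 9075*(-2) = -18150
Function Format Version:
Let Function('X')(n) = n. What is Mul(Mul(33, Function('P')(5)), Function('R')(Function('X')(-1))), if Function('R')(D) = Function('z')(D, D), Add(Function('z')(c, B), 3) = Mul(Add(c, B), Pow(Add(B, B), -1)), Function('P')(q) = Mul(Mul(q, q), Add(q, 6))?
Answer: -18150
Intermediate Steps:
Function('P')(q) = Mul(Pow(q, 2), Add(6, q))
Function('z')(c, B) = Add(-3, Mul(Rational(1, 2), Pow(B, -1), Add(B, c))) (Function('z')(c, B) = Add(-3, Mul(Add(c, B), Pow(Add(B, B), -1))) = Add(-3, Mul(Add(B, c), Pow(Mul(2, B), -1))) = Add(-3, Mul(Add(B, c), Mul(Rational(1, 2), Pow(B, -1)))) = Add(-3, Mul(Rational(1, 2), Pow(B, -1), Add(B, c))))
Function('R')(D) = -2 (Function('R')(D) = Mul(Rational(1, 2), Pow(D, -1), Add(D, Mul(-5, D))) = Mul(Rational(1, 2), Pow(D, -1), Mul(-4, D)) = -2)
Mul(Mul(33, Function('P')(5)), Function('R')(Function('X')(-1))) = Mul(Mul(33, Mul(Pow(5, 2), Add(6, 5))), -2) = Mul(Mul(33, Mul(25, 11)), -2) = Mul(Mul(33, 275), -2) = Mul(9075, -2) = -18150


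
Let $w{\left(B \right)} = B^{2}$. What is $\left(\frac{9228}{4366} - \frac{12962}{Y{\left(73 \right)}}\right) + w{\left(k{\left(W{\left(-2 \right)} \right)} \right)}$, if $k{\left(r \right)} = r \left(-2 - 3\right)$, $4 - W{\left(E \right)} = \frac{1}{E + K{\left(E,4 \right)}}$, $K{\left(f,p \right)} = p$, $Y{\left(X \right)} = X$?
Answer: $\frac{83377879}{637436} \approx 130.8$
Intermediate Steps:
$W{\left(E \right)} = 4 - \frac{1}{4 + E}$ ($W{\left(E \right)} = 4 - \frac{1}{E + 4} = 4 - \frac{1}{4 + E}$)
$k{\left(r \right)} = - 5 r$ ($k{\left(r \right)} = r \left(-5\right) = - 5 r$)
$\left(\frac{9228}{4366} - \frac{12962}{Y{\left(73 \right)}}\right) + w{\left(k{\left(W{\left(-2 \right)} \right)} \right)} = \left(\frac{9228}{4366} - \frac{12962}{73}\right) + \left(- 5 \frac{15 + 4 \left(-2\right)}{4 - 2}\right)^{2} = \left(9228 \cdot \frac{1}{4366} - \frac{12962}{73}\right) + \left(- 5 \frac{15 - 8}{2}\right)^{2} = \left(\frac{4614}{2183} - \frac{12962}{73}\right) + \left(- 5 \cdot \frac{1}{2} \cdot 7\right)^{2} = - \frac{27959224}{159359} + \left(\left(-5\right) \frac{7}{2}\right)^{2} = - \frac{27959224}{159359} + \left(- \frac{35}{2}\right)^{2} = - \frac{27959224}{159359} + \frac{1225}{4} = \frac{83377879}{637436}$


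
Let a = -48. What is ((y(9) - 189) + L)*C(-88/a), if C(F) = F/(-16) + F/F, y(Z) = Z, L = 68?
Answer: -595/6 ≈ -99.167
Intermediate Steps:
C(F) = 1 - F/16 (C(F) = F*(-1/16) + 1 = -F/16 + 1 = 1 - F/16)
((y(9) - 189) + L)*C(-88/a) = ((9 - 189) + 68)*(1 - (-11)/(2*(-48))) = (-180 + 68)*(1 - (-11)*(-1)/(2*48)) = -112*(1 - 1/16*11/6) = -112*(1 - 11/96) = -112*85/96 = -595/6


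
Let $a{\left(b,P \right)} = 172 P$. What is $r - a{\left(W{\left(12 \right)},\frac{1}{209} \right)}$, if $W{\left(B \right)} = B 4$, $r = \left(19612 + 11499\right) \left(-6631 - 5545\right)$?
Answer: $- \frac{79170775196}{209} \approx -3.7881 \cdot 10^{8}$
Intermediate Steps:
$r = -378807536$ ($r = 31111 \left(-12176\right) = -378807536$)
$W{\left(B \right)} = 4 B$
$r - a{\left(W{\left(12 \right)},\frac{1}{209} \right)} = -378807536 - \frac{172}{209} = - \frac{79170775196}{209}$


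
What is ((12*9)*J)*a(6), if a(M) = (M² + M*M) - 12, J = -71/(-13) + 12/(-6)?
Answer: 291600/13 ≈ 22431.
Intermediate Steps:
J = 45/13 (J = -71*(-1/13) + 12*(-⅙) = 71/13 - 2 = 45/13 ≈ 3.4615)
a(M) = -12 + 2*M² (a(M) = (M² + M²) - 12 = 2*M² - 12 = -12 + 2*M²)
((12*9)*J)*a(6) = ((12*9)*(45/13))*(-12 + 2*6²) = (108*(45/13))*(-12 + 2*36) = 4860*(-12 + 72)/13 = (4860/13)*60 = 291600/13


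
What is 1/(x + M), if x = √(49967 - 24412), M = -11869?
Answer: -11869/140847606 - √25555/140847606 ≈ -8.5403e-5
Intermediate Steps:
x = √25555 ≈ 159.86
1/(x + M) = 1/(√25555 - 11869) = 1/(-11869 + √25555)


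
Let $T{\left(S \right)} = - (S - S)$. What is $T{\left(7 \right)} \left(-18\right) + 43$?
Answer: $43$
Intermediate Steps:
$T{\left(S \right)} = 0$ ($T{\left(S \right)} = \left(-1\right) 0 = 0$)
$T{\left(7 \right)} \left(-18\right) + 43 = 0 \left(-18\right) + 43 = 0 + 43 = 43$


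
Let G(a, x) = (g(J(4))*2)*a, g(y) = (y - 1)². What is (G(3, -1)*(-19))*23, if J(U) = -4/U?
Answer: -10488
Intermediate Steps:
g(y) = (-1 + y)²
G(a, x) = 8*a (G(a, x) = ((-1 - 4/4)²*2)*a = ((-1 - 4*¼)²*2)*a = ((-1 - 1)²*2)*a = ((-2)²*2)*a = (4*2)*a = 8*a)
(G(3, -1)*(-19))*23 = ((8*3)*(-19))*23 = (24*(-19))*23 = -456*23 = -10488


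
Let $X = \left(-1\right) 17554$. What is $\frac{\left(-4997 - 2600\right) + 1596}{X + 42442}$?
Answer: $- \frac{353}{1464} \approx -0.24112$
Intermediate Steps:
$X = -17554$
$\frac{\left(-4997 - 2600\right) + 1596}{X + 42442} = \frac{\left(-4997 - 2600\right) + 1596}{-17554 + 42442} = \frac{-7597 + 1596}{24888} = \left(-6001\right) \frac{1}{24888} = - \frac{353}{1464}$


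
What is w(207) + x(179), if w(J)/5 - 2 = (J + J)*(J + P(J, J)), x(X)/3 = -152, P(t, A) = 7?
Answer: 442534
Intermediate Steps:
x(X) = -456 (x(X) = 3*(-152) = -456)
w(J) = 10 + 10*J*(7 + J) (w(J) = 10 + 5*((J + J)*(J + 7)) = 10 + 5*((2*J)*(7 + J)) = 10 + 5*(2*J*(7 + J)) = 10 + 10*J*(7 + J))
w(207) + x(179) = (10 + 10*207**2 + 70*207) - 456 = (10 + 10*42849 + 14490) - 456 = (10 + 428490 + 14490) - 456 = 442990 - 456 = 442534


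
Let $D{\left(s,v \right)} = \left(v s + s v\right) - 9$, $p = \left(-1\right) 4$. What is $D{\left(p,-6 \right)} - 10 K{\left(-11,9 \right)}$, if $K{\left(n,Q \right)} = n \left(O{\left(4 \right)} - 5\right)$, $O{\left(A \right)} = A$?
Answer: $-71$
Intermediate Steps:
$p = -4$
$D{\left(s,v \right)} = -9 + 2 s v$ ($D{\left(s,v \right)} = \left(s v + s v\right) - 9 = 2 s v - 9 = -9 + 2 s v$)
$K{\left(n,Q \right)} = - n$ ($K{\left(n,Q \right)} = n \left(4 - 5\right) = n \left(-1\right) = - n$)
$D{\left(p,-6 \right)} - 10 K{\left(-11,9 \right)} = \left(-9 + 2 \left(-4\right) \left(-6\right)\right) - 10 \left(\left(-1\right) \left(-11\right)\right) = \left(-9 + 48\right) - 110 = 39 - 110 = -71$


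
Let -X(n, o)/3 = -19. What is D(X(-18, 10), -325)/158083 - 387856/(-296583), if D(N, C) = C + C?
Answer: 8731523014/6697818627 ≈ 1.3036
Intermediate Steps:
X(n, o) = 57 (X(n, o) = -3*(-19) = 57)
D(N, C) = 2*C
D(X(-18, 10), -325)/158083 - 387856/(-296583) = (2*(-325))/158083 - 387856/(-296583) = -650*1/158083 - 387856*(-1/296583) = -650/158083 + 55408/42369 = 8731523014/6697818627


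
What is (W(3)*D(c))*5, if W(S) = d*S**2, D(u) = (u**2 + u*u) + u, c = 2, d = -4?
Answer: -1800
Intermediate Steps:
D(u) = u + 2*u**2 (D(u) = (u**2 + u**2) + u = 2*u**2 + u = u + 2*u**2)
W(S) = -4*S**2
(W(3)*D(c))*5 = ((-4*3**2)*(2*(1 + 2*2)))*5 = ((-4*9)*(2*(1 + 4)))*5 = -72*5*5 = -36*10*5 = -360*5 = -1800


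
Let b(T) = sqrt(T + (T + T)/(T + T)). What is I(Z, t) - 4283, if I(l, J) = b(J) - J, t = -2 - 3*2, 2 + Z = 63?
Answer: -4275 + I*sqrt(7) ≈ -4275.0 + 2.6458*I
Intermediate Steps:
b(T) = sqrt(1 + T) (b(T) = sqrt(T + (2*T)/((2*T))) = sqrt(T + (2*T)*(1/(2*T))) = sqrt(T + 1) = sqrt(1 + T))
Z = 61 (Z = -2 + 63 = 61)
t = -8 (t = -2 - 1*6 = -2 - 6 = -8)
I(l, J) = sqrt(1 + J) - J
I(Z, t) - 4283 = (sqrt(1 - 8) - 1*(-8)) - 4283 = (sqrt(-7) + 8) - 4283 = (I*sqrt(7) + 8) - 4283 = (8 + I*sqrt(7)) - 4283 = -4275 + I*sqrt(7)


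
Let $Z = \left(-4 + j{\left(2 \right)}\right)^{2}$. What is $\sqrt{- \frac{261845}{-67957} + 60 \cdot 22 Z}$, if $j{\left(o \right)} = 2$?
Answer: $\frac{\sqrt{24401646523385}}{67957} \approx 72.69$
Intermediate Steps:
$Z = 4$ ($Z = \left(-4 + 2\right)^{2} = \left(-2\right)^{2} = 4$)
$\sqrt{- \frac{261845}{-67957} + 60 \cdot 22 Z} = \sqrt{- \frac{261845}{-67957} + 60 \cdot 22 \cdot 4} = \sqrt{\left(-261845\right) \left(- \frac{1}{67957}\right) + 1320 \cdot 4} = \sqrt{\frac{261845}{67957} + 5280} = \sqrt{\frac{359074805}{67957}} = \frac{\sqrt{24401646523385}}{67957}$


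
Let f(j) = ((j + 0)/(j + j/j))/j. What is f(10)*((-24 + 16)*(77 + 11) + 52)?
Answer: -652/11 ≈ -59.273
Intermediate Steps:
f(j) = 1/(1 + j) (f(j) = (j/(j + 1))/j = (j/(1 + j))/j = 1/(1 + j))
f(10)*((-24 + 16)*(77 + 11) + 52) = ((-24 + 16)*(77 + 11) + 52)/(1 + 10) = (-8*88 + 52)/11 = (-704 + 52)/11 = (1/11)*(-652) = -652/11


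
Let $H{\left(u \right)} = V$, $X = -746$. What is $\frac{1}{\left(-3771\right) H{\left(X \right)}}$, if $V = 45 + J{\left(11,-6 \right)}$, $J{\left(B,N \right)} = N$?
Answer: $- \frac{1}{147069} \approx -6.7995 \cdot 10^{-6}$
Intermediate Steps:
$V = 39$ ($V = 45 - 6 = 39$)
$H{\left(u \right)} = 39$
$\frac{1}{\left(-3771\right) H{\left(X \right)}} = \frac{1}{\left(-3771\right) 39} = \left(- \frac{1}{3771}\right) \frac{1}{39} = - \frac{1}{147069}$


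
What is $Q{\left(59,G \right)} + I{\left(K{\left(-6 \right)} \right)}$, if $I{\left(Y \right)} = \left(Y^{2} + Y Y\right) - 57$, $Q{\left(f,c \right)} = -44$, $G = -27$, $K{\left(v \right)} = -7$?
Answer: $-3$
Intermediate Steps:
$I{\left(Y \right)} = -57 + 2 Y^{2}$ ($I{\left(Y \right)} = \left(Y^{2} + Y^{2}\right) - 57 = 2 Y^{2} - 57 = -57 + 2 Y^{2}$)
$Q{\left(59,G \right)} + I{\left(K{\left(-6 \right)} \right)} = -44 - \left(57 - 2 \left(-7\right)^{2}\right) = -44 + \left(-57 + 2 \cdot 49\right) = -44 + \left(-57 + 98\right) = -44 + 41 = -3$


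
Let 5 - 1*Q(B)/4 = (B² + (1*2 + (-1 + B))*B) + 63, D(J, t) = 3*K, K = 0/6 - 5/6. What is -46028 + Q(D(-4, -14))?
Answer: -46300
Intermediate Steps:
K = -⅚ (K = 0*(⅙) - 5*⅙ = 0 - ⅚ = -⅚ ≈ -0.83333)
D(J, t) = -5/2 (D(J, t) = 3*(-⅚) = -5/2)
Q(B) = -232 - 4*B² - 4*B*(1 + B) (Q(B) = 20 - 4*((B² + (1*2 + (-1 + B))*B) + 63) = 20 - 4*((B² + (2 + (-1 + B))*B) + 63) = 20 - 4*((B² + (1 + B)*B) + 63) = 20 - 4*((B² + B*(1 + B)) + 63) = 20 - 4*(63 + B² + B*(1 + B)) = 20 + (-252 - 4*B² - 4*B*(1 + B)) = -232 - 4*B² - 4*B*(1 + B))
-46028 + Q(D(-4, -14)) = -46028 + (-232 - 8*(-5/2)² - 4*(-5/2)) = -46028 + (-232 - 8*25/4 + 10) = -46028 + (-232 - 50 + 10) = -46028 - 272 = -46300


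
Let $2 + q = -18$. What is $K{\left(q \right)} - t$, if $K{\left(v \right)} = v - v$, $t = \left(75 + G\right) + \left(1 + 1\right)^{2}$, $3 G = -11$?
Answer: $- \frac{226}{3} \approx -75.333$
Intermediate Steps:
$q = -20$ ($q = -2 - 18 = -20$)
$G = - \frac{11}{3}$ ($G = \frac{1}{3} \left(-11\right) = - \frac{11}{3} \approx -3.6667$)
$t = \frac{226}{3}$ ($t = \left(75 - \frac{11}{3}\right) + \left(1 + 1\right)^{2} = \frac{214}{3} + 2^{2} = \frac{214}{3} + 4 = \frac{226}{3} \approx 75.333$)
$K{\left(v \right)} = 0$
$K{\left(q \right)} - t = 0 - \frac{226}{3} = - \frac{226}{3}$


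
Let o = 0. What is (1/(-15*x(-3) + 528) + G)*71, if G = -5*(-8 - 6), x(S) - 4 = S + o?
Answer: 2549681/513 ≈ 4970.1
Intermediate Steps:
x(S) = 4 + S (x(S) = 4 + (S + 0) = 4 + S)
G = 70 (G = -5*(-14) = 70)
(1/(-15*x(-3) + 528) + G)*71 = (1/(-15*(4 - 3) + 528) + 70)*71 = (1/(-15*1 + 528) + 70)*71 = (1/(-15 + 528) + 70)*71 = (1/513 + 70)*71 = (35911/513)*71 = 2549681/513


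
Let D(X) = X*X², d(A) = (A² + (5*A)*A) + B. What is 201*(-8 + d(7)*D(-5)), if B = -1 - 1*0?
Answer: -7363233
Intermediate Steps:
B = -1 (B = -1 + 0 = -1)
d(A) = -1 + 6*A² (d(A) = (A² + (5*A)*A) - 1 = (A² + 5*A²) - 1 = 6*A² - 1 = -1 + 6*A²)
D(X) = X³
201*(-8 + d(7)*D(-5)) = 201*(-8 + (-1 + 6*7²)*(-5)³) = 201*(-8 + (-1 + 6*49)*(-125)) = 201*(-8 + (-1 + 294)*(-125)) = 201*(-8 + 293*(-125)) = 201*(-8 - 36625) = 201*(-36633) = -7363233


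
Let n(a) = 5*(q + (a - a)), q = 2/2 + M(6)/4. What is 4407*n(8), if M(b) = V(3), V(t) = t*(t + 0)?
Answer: 286455/4 ≈ 71614.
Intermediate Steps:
V(t) = t² (V(t) = t*t = t²)
M(b) = 9 (M(b) = 3² = 9)
q = 13/4 (q = 2/2 + 9/4 = 2*(½) + 9*(¼) = 1 + 9/4 = 13/4 ≈ 3.2500)
n(a) = 65/4 (n(a) = 5*(13/4 + (a - a)) = 5*(13/4 + 0) = 5*(13/4) = 65/4)
4407*n(8) = 4407*(65/4) = 286455/4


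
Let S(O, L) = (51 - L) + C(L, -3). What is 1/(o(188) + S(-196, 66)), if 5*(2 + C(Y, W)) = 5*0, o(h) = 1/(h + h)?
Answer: -376/6391 ≈ -0.058833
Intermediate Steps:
o(h) = 1/(2*h)
C(Y, W) = -2 (C(Y, W) = -2 + (5*0)/5 = -2 + (1/5)*0 = -2 + 0 = -2)
S(O, L) = 49 - L (S(O, L) = (51 - L) - 2 = 49 - L)
1/(o(188) + S(-196, 66)) = 1/((1/2)/188 + (49 - 1*66)) = 1/((1/2)*(1/188) + (49 - 66)) = 1/(1/376 - 17) = 1/(-6391/376) = -376/6391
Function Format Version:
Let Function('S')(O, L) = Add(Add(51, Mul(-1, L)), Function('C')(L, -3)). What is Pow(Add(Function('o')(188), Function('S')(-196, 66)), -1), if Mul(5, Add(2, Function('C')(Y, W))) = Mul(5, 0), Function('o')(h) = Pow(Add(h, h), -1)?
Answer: Rational(-376, 6391) ≈ -0.058833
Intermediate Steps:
Function('o')(h) = Mul(Rational(1, 2), Pow(h, -1)) (Function('o')(h) = Pow(Mul(2, h), -1) = Mul(Rational(1, 2), Pow(h, -1)))
Function('C')(Y, W) = -2 (Function('C')(Y, W) = Add(-2, Mul(Rational(1, 5), Mul(5, 0))) = Add(-2, Mul(Rational(1, 5), 0)) = Add(-2, 0) = -2)
Function('S')(O, L) = Add(49, Mul(-1, L)) (Function('S')(O, L) = Add(Add(51, Mul(-1, L)), -2) = Add(49, Mul(-1, L)))
Pow(Add(Function('o')(188), Function('S')(-196, 66)), -1) = Pow(Add(Mul(Rational(1, 2), Pow(188, -1)), Add(49, Mul(-1, 66))), -1) = Pow(Add(Mul(Rational(1, 2), Rational(1, 188)), Add(49, -66)), -1) = Pow(Add(Rational(1, 376), -17), -1) = Pow(Rational(-6391, 376), -1) = Rational(-376, 6391)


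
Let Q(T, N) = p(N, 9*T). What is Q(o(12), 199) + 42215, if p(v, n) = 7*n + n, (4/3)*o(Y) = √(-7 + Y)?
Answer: 42215 + 54*√5 ≈ 42336.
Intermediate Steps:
o(Y) = 3*√(-7 + Y)/4
p(v, n) = 8*n
Q(T, N) = 72*T (Q(T, N) = 8*(9*T) = 72*T)
Q(o(12), 199) + 42215 = 72*(3*√(-7 + 12)/4) + 42215 = 72*(3*√5/4) + 42215 = 54*√5 + 42215 = 42215 + 54*√5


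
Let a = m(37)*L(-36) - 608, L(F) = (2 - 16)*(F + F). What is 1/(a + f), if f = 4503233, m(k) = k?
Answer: 1/4539921 ≈ 2.2027e-7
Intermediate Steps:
L(F) = -28*F
a = 36688 (a = 37*(-28*(-36)) - 608 = 37*1008 - 608 = 37296 - 608 = 36688)
1/(a + f) = 1/(36688 + 4503233) = 1/4539921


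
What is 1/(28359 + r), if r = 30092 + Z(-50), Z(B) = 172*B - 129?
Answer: 1/49722 ≈ 2.0112e-5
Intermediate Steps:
Z(B) = -129 + 172*B
r = 21363 (r = 30092 + (-129 + 172*(-50)) = 30092 + (-129 - 8600) = 30092 - 8729 = 21363)
1/(28359 + r) = 1/(28359 + 21363) = 1/49722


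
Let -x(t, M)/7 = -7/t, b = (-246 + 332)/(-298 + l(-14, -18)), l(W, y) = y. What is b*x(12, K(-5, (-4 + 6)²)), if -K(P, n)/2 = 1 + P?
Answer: -2107/1896 ≈ -1.1113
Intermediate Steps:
K(P, n) = -2 - 2*P (K(P, n) = -2*(1 + P) = -2 - 2*P)
b = -43/158 (b = (-246 + 332)/(-298 - 18) = 86/(-316) = 86*(-1/316) = -43/158 ≈ -0.27215)
x(t, M) = 49/t (x(t, M) = -(-49)/t = 49/t)
b*x(12, K(-5, (-4 + 6)²)) = -2107/(158*12) = -43/158*49/12 = -2107/1896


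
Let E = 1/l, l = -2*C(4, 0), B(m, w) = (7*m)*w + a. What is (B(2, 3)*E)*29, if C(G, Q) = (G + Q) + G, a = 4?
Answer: -667/8 ≈ -83.375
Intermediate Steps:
B(m, w) = 4 + 7*m*w (B(m, w) = (7*m)*w + 4 = 7*m*w + 4 = 4 + 7*m*w)
C(G, Q) = Q + 2*G
l = -16 (l = -2*(0 + 2*4) = -2*(0 + 8) = -2*8 = -16)
E = -1/16 (E = 1/(-16) = -1/16 ≈ -0.062500)
(B(2, 3)*E)*29 = ((4 + 7*2*3)*(-1/16))*29 = ((4 + 42)*(-1/16))*29 = (46*(-1/16))*29 = -23/8*29 = -667/8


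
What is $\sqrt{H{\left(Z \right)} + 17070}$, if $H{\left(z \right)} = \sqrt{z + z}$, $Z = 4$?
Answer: $\sqrt{17070 + 2 \sqrt{2}} \approx 130.66$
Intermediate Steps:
$H{\left(z \right)} = \sqrt{2} \sqrt{z}$ ($H{\left(z \right)} = \sqrt{2 z} = \sqrt{2} \sqrt{z}$)
$\sqrt{H{\left(Z \right)} + 17070} = \sqrt{\sqrt{2} \sqrt{4} + 17070} = \sqrt{\sqrt{2} \cdot 2 + 17070} = \sqrt{2 \sqrt{2} + 17070} = \sqrt{17070 + 2 \sqrt{2}}$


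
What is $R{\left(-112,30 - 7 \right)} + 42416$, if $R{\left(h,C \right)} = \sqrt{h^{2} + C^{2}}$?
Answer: $42416 + \sqrt{13073} \approx 42530.0$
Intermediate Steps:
$R{\left(h,C \right)} = \sqrt{C^{2} + h^{2}}$
$R{\left(-112,30 - 7 \right)} + 42416 = \sqrt{\left(30 - 7\right)^{2} + \left(-112\right)^{2}} + 42416 = \sqrt{\left(30 - 7\right)^{2} + 12544} + 42416 = \sqrt{23^{2} + 12544} + 42416 = \sqrt{529 + 12544} + 42416 = \sqrt{13073} + 42416 = 42416 + \sqrt{13073}$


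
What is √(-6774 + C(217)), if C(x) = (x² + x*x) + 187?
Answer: √87591 ≈ 295.96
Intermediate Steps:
C(x) = 187 + 2*x² (C(x) = (x² + x²) + 187 = 2*x² + 187 = 187 + 2*x²)
√(-6774 + C(217)) = √(-6774 + (187 + 2*217²)) = √(-6774 + (187 + 2*47089)) = √(-6774 + (187 + 94178)) = √(-6774 + 94365) = √87591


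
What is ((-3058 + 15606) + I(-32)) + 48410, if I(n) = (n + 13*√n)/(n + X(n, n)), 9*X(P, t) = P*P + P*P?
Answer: 3352681/55 + 117*I*√2/440 ≈ 60958.0 + 0.37605*I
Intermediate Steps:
X(P, t) = 2*P²/9 (X(P, t) = (P*P + P*P)/9 = (P² + P²)/9 = (2*P²)/9 = 2*P²/9)
I(n) = (n + 13*√n)/(n + 2*n²/9)
((-3058 + 15606) + I(-32)) + 48410 = ((-3058 + 15606) + 9*(-32 + 13*√(-32))/(-32*(9 + 2*(-32)))) + 48410 = (12548 + 9*(-1/32)*(-32 + 13*(4*I*√2))/(9 - 64)) + 48410 = (12548 + 9*(-1/32)*(-32 + 52*I*√2)/(-55)) + 48410 = (12548 + 9*(-1/32)*(-1/55)*(-32 + 52*I*√2)) + 48410 = (12548 + (-9/55 + 117*I*√2/440)) + 48410 = (690131/55 + 117*I*√2/440) + 48410 = 3352681/55 + 117*I*√2/440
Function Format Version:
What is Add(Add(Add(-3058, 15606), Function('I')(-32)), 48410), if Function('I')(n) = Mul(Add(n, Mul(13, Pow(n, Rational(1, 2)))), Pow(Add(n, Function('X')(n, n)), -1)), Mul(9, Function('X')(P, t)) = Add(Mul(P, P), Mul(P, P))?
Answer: Add(Rational(3352681, 55), Mul(Rational(117, 440), I, Pow(2, Rational(1, 2)))) ≈ Add(60958., Mul(0.37605, I))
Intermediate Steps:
Function('X')(P, t) = Mul(Rational(2, 9), Pow(P, 2)) (Function('X')(P, t) = Mul(Rational(1, 9), Add(Mul(P, P), Mul(P, P))) = Mul(Rational(1, 9), Add(Pow(P, 2), Pow(P, 2))) = Mul(Rational(1, 9), Mul(2, Pow(P, 2))) = Mul(Rational(2, 9), Pow(P, 2)))
Function('I')(n) = Mul(Pow(Add(n, Mul(Rational(2, 9), Pow(n, 2))), -1), Add(n, Mul(13, Pow(n, Rational(1, 2))))) (Function('I')(n) = Mul(Add(n, Mul(13, Pow(n, Rational(1, 2)))), Pow(Add(n, Mul(Rational(2, 9), Pow(n, 2))), -1)) = Mul(Pow(Add(n, Mul(Rational(2, 9), Pow(n, 2))), -1), Add(n, Mul(13, Pow(n, Rational(1, 2))))))
Add(Add(Add(-3058, 15606), Function('I')(-32)), 48410) = Add(Add(Add(-3058, 15606), Mul(9, Pow(-32, -1), Pow(Add(9, Mul(2, -32)), -1), Add(-32, Mul(13, Pow(-32, Rational(1, 2)))))), 48410) = Add(Add(12548, Mul(9, Rational(-1, 32), Pow(Add(9, -64), -1), Add(-32, Mul(13, Mul(4, I, Pow(2, Rational(1, 2))))))), 48410) = Add(Add(12548, Mul(9, Rational(-1, 32), Pow(-55, -1), Add(-32, Mul(52, I, Pow(2, Rational(1, 2)))))), 48410) = Add(Add(12548, Mul(9, Rational(-1, 32), Rational(-1, 55), Add(-32, Mul(52, I, Pow(2, Rational(1, 2)))))), 48410) = Add(Add(12548, Add(Rational(-9, 55), Mul(Rational(117, 440), I, Pow(2, Rational(1, 2))))), 48410) = Add(Add(Rational(690131, 55), Mul(Rational(117, 440), I, Pow(2, Rational(1, 2)))), 48410) = Add(Rational(3352681, 55), Mul(Rational(117, 440), I, Pow(2, Rational(1, 2))))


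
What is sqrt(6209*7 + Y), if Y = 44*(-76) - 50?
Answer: sqrt(40069) ≈ 200.17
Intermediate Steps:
Y = -3394 (Y = -3344 - 50 = -3394)
sqrt(6209*7 + Y) = sqrt(6209*7 - 3394) = sqrt(43463 - 3394) = sqrt(40069)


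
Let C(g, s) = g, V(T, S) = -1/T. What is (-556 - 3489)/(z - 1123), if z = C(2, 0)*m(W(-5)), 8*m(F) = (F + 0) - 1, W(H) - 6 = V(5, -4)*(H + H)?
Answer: 3236/897 ≈ 3.6076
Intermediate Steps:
W(H) = 6 - 2*H/5 (W(H) = 6 + (-1/5)*(H + H) = 6 + (-1*⅕)*(2*H) = 6 - 2*H/5)
m(F) = -⅛ + F/8 (m(F) = ((F + 0) - 1)/8 = (F - 1)/8 = (-1 + F)/8 = -⅛ + F/8)
z = 7/4 (z = 2*(-⅛ + (6 - ⅖*(-5))/8) = 2*(-⅛ + (6 + 2)/8) = 2*(-⅛ + (⅛)*8) = 2*(-⅛ + 1) = 2*(7/8) = 7/4 ≈ 1.7500)
(-556 - 3489)/(z - 1123) = (-556 - 3489)/(7/4 - 1123) = -4045/(-4485/4) = -4045*(-4/4485) = 3236/897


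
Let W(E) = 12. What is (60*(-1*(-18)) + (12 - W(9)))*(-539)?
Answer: -582120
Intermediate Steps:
(60*(-1*(-18)) + (12 - W(9)))*(-539) = (60*(-1*(-18)) + (12 - 1*12))*(-539) = (60*18 + (12 - 12))*(-539) = (1080 + 0)*(-539) = 1080*(-539) = -582120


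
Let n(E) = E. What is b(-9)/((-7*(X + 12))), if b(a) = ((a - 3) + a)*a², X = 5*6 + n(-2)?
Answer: 243/40 ≈ 6.0750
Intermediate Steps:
X = 28 (X = 5*6 - 2 = 30 - 2 = 28)
b(a) = a²*(-3 + 2*a) (b(a) = ((-3 + a) + a)*a² = (-3 + 2*a)*a² = a²*(-3 + 2*a))
b(-9)/((-7*(X + 12))) = ((-9)²*(-3 + 2*(-9)))/((-7*(28 + 12))) = (81*(-3 - 18))/((-7*40)) = (81*(-21))/(-280) = -1701*(-1/280) = 243/40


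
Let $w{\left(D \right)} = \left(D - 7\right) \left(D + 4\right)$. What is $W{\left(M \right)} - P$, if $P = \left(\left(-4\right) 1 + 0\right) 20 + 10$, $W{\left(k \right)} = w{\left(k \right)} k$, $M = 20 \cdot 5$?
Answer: $967270$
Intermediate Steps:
$w{\left(D \right)} = \left(-7 + D\right) \left(4 + D\right)$
$M = 100$
$W{\left(k \right)} = k \left(-28 + k^{2} - 3 k\right)$ ($W{\left(k \right)} = \left(-28 + k^{2} - 3 k\right) k = k \left(-28 + k^{2} - 3 k\right)$)
$P = -70$ ($P = \left(-4 + 0\right) 20 + 10 = \left(-4\right) 20 + 10 = -80 + 10 = -70$)
$W{\left(M \right)} - P = 100 \left(-28 + 100^{2} - 300\right) - -70 = 100 \left(-28 + 10000 - 300\right) + 70 = 100 \cdot 9672 + 70 = 967200 + 70 = 967270$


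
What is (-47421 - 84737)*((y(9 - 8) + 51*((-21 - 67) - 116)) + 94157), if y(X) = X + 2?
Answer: -11069025448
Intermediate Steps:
y(X) = 2 + X
(-47421 - 84737)*((y(9 - 8) + 51*((-21 - 67) - 116)) + 94157) = (-47421 - 84737)*(((2 + (9 - 8)) + 51*((-21 - 67) - 116)) + 94157) = -132158*(((2 + 1) + 51*(-88 - 116)) + 94157) = -132158*((3 + 51*(-204)) + 94157) = -132158*((3 - 10404) + 94157) = -132158*(-10401 + 94157) = -132158*83756 = -11069025448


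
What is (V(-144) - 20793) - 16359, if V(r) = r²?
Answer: -16416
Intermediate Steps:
(V(-144) - 20793) - 16359 = ((-144)² - 20793) - 16359 = (20736 - 20793) - 16359 = -57 - 16359 = -16416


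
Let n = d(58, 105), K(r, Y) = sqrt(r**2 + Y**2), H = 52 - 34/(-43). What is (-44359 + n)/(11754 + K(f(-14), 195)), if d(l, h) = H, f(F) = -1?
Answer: -11196666459/2969547535 + 1905167*sqrt(38026)/5939095070 ≈ -3.7079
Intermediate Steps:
H = 2270/43 (H = 52 - 34*(-1)/43 = 52 - 1*(-34/43) = 52 + 34/43 = 2270/43 ≈ 52.791)
d(l, h) = 2270/43
K(r, Y) = sqrt(Y**2 + r**2)
n = 2270/43 ≈ 52.791
(-44359 + n)/(11754 + K(f(-14), 195)) = (-44359 + 2270/43)/(11754 + sqrt(195**2 + (-1)**2)) = -1905167/(43*(11754 + sqrt(38025 + 1))) = -1905167/(43*(11754 + sqrt(38026)))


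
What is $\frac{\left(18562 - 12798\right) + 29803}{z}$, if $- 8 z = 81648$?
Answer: $- \frac{5081}{1458} \approx -3.4849$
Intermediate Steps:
$z = -10206$ ($z = \left(- \frac{1}{8}\right) 81648 = -10206$)
$\frac{\left(18562 - 12798\right) + 29803}{z} = \frac{\left(18562 - 12798\right) + 29803}{-10206} = \left(5764 + 29803\right) \left(- \frac{1}{10206}\right) = 35567 \left(- \frac{1}{10206}\right) = - \frac{5081}{1458}$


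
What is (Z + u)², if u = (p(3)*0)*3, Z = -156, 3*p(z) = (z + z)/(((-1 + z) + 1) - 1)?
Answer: 24336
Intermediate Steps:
p(z) = 2*z/(3*(-1 + z)) (p(z) = ((z + z)/(((-1 + z) + 1) - 1))/3 = ((2*z)/(z - 1))/3 = ((2*z)/(-1 + z))/3 = (2*z/(-1 + z))/3 = 2*z/(3*(-1 + z)))
u = 0 (u = (((⅔)*3/(-1 + 3))*0)*3 = (((⅔)*3/2)*0)*3 = (((⅔)*3*(½))*0)*3 = (1*0)*3 = 0*3 = 0)
(Z + u)² = (-156 + 0)² = (-156)² = 24336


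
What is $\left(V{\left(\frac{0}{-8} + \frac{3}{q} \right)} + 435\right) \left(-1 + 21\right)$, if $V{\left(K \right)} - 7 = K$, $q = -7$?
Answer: $\frac{61820}{7} \approx 8831.4$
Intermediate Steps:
$V{\left(K \right)} = 7 + K$
$\left(V{\left(\frac{0}{-8} + \frac{3}{q} \right)} + 435\right) \left(-1 + 21\right) = \left(\left(7 + \left(\frac{0}{-8} + \frac{3}{-7}\right)\right) + 435\right) \left(-1 + 21\right) = \left(\left(7 + \left(0 \left(- \frac{1}{8}\right) + 3 \left(- \frac{1}{7}\right)\right)\right) + 435\right) 20 = \left(\left(7 + \left(0 - \frac{3}{7}\right)\right) + 435\right) 20 = \left(\left(7 - \frac{3}{7}\right) + 435\right) 20 = \left(\frac{46}{7} + 435\right) 20 = \frac{3091}{7} \cdot 20 = \frac{61820}{7}$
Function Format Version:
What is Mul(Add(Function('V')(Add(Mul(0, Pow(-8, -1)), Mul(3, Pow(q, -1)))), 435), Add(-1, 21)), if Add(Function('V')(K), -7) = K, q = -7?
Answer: Rational(61820, 7) ≈ 8831.4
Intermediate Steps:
Function('V')(K) = Add(7, K)
Mul(Add(Function('V')(Add(Mul(0, Pow(-8, -1)), Mul(3, Pow(q, -1)))), 435), Add(-1, 21)) = Mul(Add(Add(7, Add(Mul(0, Pow(-8, -1)), Mul(3, Pow(-7, -1)))), 435), Add(-1, 21)) = Mul(Add(Add(7, Add(Mul(0, Rational(-1, 8)), Mul(3, Rational(-1, 7)))), 435), 20) = Mul(Add(Add(7, Add(0, Rational(-3, 7))), 435), 20) = Mul(Add(Add(7, Rational(-3, 7)), 435), 20) = Mul(Add(Rational(46, 7), 435), 20) = Mul(Rational(3091, 7), 20) = Rational(61820, 7)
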